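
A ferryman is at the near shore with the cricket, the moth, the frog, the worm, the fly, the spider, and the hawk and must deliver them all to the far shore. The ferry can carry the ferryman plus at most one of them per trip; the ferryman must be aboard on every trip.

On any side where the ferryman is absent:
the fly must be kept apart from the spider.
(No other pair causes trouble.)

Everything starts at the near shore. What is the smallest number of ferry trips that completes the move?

13

Counting alone: the ferryman can take at most 1 across per trip to the far shore, so moving all 7 needs at least 7 loaded trips out, with a return between consecutive ones — at least 13 crossings.
The plan below uses exactly 13 crossings, so it is optimal:
1. Ferryman goes to the far shore with the fly.
2. Ferryman goes back to the near shore alone.
3. Ferryman goes to the far shore with the cricket.
4. Ferryman goes back to the near shore alone.
5. Ferryman goes to the far shore with the moth.
6. Ferryman goes back to the near shore alone.
7. Ferryman goes to the far shore with the frog.
8. Ferryman goes back to the near shore alone.
9. Ferryman goes to the far shore with the worm.
10. Ferryman goes back to the near shore alone.
11. Ferryman goes to the far shore with the hawk.
12. Ferryman goes back to the near shore alone.
13. Ferryman goes to the far shore with the spider.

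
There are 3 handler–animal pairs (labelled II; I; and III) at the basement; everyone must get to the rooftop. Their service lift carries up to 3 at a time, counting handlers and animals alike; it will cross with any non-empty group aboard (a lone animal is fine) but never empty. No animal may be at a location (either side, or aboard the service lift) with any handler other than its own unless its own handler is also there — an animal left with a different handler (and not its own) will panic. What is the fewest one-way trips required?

Counting alone: each trip to the rooftop takes at most 3 across and each return brings at least 1 back, so after t trips out (and t−1 returns) at most 3t − (t−1) of the 6 are across; that first reaches 6 at t = 3, so at least 5 crossings are needed.
The plan below uses exactly 5 crossings, so it is optimal:
1. animal II and handler II cross → the rooftop.
2. handler II crosses ← the basement.
3. handler I, handler II, and handler III cross → the rooftop.
4. animal II crosses ← the basement.
5. animal I, animal II, and animal III cross → the rooftop.

5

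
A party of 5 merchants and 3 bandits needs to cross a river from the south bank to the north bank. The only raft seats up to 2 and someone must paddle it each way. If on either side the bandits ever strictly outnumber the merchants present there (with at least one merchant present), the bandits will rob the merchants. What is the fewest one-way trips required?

Counting alone: each trip to the north bank takes at most 2 across and each return brings at least 1 back, so after t trips out (and t−1 returns) at most 2t − (t−1) of the 8 are across; that first reaches 8 at t = 7, so at least 13 crossings are needed.
The plan below uses exactly 13 crossings, so it is optimal:
1. 2 bandits → the north bank.  (the south bank: 5M 1B; the north bank: 0M 2B)
2. 1 bandit ← the south bank.  (the south bank: 5M 2B; the north bank: 0M 1B)
3. 2 bandits → the north bank.  (the south bank: 5M 0B; the north bank: 0M 3B)
4. 1 bandit ← the south bank.  (the south bank: 5M 1B; the north bank: 0M 2B)
5. 2 merchants → the north bank.  (the south bank: 3M 1B; the north bank: 2M 2B)
6. 1 bandit ← the south bank.  (the south bank: 3M 2B; the north bank: 2M 1B)
7. 1 merchant and 1 bandit → the north bank.  (the south bank: 2M 1B; the north bank: 3M 2B)
8. 1 bandit ← the south bank.  (the south bank: 2M 2B; the north bank: 3M 1B)
9. 2 bandits → the north bank.  (the south bank: 2M 0B; the north bank: 3M 3B)
10. 1 bandit ← the south bank.  (the south bank: 2M 1B; the north bank: 3M 2B)
11. 1 merchant and 1 bandit → the north bank.  (the south bank: 1M 0B; the north bank: 4M 3B)
12. 1 bandit ← the south bank.  (the south bank: 1M 1B; the north bank: 4M 2B)
13. 1 merchant and 1 bandit → the north bank.  (the south bank: 0M 0B; the north bank: 5M 3B)

13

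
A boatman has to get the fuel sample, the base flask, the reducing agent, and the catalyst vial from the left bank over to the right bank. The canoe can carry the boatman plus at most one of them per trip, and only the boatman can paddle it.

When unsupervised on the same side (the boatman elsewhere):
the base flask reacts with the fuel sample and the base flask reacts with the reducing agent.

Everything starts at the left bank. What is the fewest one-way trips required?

9

Counting alone: the boatman can take at most 1 across per trip to the right bank, so moving all 4 needs at least 4 loaded trips out, with a return between consecutive ones — at least 7 crossings.
The safety rule pushes this higher. Following every safe sequence of crossings, the most of the 4 that can be at the right bank as the canoe arrives there on crossing 7 is 3 — never all 4.
So no plan with fewer than 9 crossings exists, and this one achieves 9:
1. Boatman goes to the right bank with the base flask.  [the left bank: the catalyst vial, the fuel sample, the reducing agent | the right bank: the base flask]
2. Boatman goes back to the left bank alone.  [the left bank: the catalyst vial, the fuel sample, the reducing agent | the right bank: the base flask]
3. Boatman goes to the right bank with the fuel sample.  [the left bank: the catalyst vial, the reducing agent | the right bank: the base flask, the fuel sample]
4. Boatman goes back to the left bank with the base flask.  [the left bank: the base flask, the catalyst vial, the reducing agent | the right bank: the fuel sample]
5. Boatman goes to the right bank with the reducing agent.  [the left bank: the base flask, the catalyst vial | the right bank: the fuel sample, the reducing agent]
6. Boatman goes back to the left bank alone.  [the left bank: the base flask, the catalyst vial | the right bank: the fuel sample, the reducing agent]
7. Boatman goes to the right bank with the catalyst vial.  [the left bank: the base flask | the right bank: the catalyst vial, the fuel sample, the reducing agent]
8. Boatman goes back to the left bank alone.  [the left bank: the base flask | the right bank: the catalyst vial, the fuel sample, the reducing agent]
9. Boatman goes to the right bank with the base flask.  [the left bank: — | the right bank: the base flask, the catalyst vial, the fuel sample, the reducing agent]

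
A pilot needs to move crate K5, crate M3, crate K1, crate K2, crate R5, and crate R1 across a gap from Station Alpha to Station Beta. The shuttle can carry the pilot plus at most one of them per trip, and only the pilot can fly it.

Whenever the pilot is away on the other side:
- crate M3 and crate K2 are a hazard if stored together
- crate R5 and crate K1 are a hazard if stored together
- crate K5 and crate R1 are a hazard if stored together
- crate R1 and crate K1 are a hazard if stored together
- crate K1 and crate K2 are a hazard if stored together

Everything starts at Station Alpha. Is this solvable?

Whatever the first load, the items left behind include a forbidden pair without the pilot. No opening move is safe, so no plan exists.

No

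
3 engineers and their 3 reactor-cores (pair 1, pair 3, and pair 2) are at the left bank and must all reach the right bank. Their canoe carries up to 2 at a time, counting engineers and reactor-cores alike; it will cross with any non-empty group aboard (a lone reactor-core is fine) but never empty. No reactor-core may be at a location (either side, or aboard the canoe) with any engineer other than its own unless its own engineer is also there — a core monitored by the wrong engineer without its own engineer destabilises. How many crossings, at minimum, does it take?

11

Counting alone: each trip to the right bank takes at most 2 across and each return brings at least 1 back, so after t trips out (and t−1 returns) at most 2t − (t−1) of the 6 are across; that first reaches 6 at t = 5, so at least 9 crossings are needed.
The safety rule pushes this higher. Following every safe sequence of crossings, the most of the 6 that can be at the right bank as the canoe arrives there on crossing 9 is 5 — never all 6.
So no plan with fewer than 11 crossings exists, and this one achieves 11:
1. engineer 1 and reactor-core 1 cross → the right bank.
2. engineer 1 crosses ← the left bank.
3. reactor-core 2 and reactor-core 3 cross → the right bank.
4. reactor-core 1 crosses ← the left bank.
5. engineer 2 and engineer 3 cross → the right bank.
6. engineer 3 and reactor-core 3 cross ← the left bank.
7. engineer 1 and engineer 3 cross → the right bank.
8. reactor-core 2 crosses ← the left bank.
9. reactor-core 1 and reactor-core 3 cross → the right bank.
10. engineer 2 crosses ← the left bank.
11. engineer 2 and reactor-core 2 cross → the right bank.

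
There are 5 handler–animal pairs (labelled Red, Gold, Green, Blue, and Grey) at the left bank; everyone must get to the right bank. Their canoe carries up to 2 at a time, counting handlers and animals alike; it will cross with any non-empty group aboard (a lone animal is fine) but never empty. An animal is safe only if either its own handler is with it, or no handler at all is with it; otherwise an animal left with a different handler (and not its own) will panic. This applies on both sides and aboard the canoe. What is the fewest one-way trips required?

Following every safe sequence of crossings from the start, the most of the 10 that can be at the right bank as the canoe arrives there on crossings 1, 3, 5, 7 is 2, 3, 4, 5 respectively; the best ever achieved is 5 of 10.
From crossing 9 on, no configuration arises that was not already reachable earlier: only 82 distinct safe configurations (who is on which side, and where the canoe is) can ever be reached, none of them has everyone across, and every continuation just revisits them. So no valid plan exists.

impossible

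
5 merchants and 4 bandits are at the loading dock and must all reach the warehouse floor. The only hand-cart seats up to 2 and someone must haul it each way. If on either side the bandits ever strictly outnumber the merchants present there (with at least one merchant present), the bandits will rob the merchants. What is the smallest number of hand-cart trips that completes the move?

15

Counting alone: each trip to the warehouse floor takes at most 2 across and each return brings at least 1 back, so after t trips out (and t−1 returns) at most 2t − (t−1) of the 9 are across; that first reaches 9 at t = 8, so at least 15 crossings are needed.
The plan below uses exactly 15 crossings, so it is optimal:
1. 2 bandits → the warehouse floor.  (the loading dock: 5M 2B; the warehouse floor: 0M 2B)
2. 1 bandit ← the loading dock.  (the loading dock: 5M 3B; the warehouse floor: 0M 1B)
3. 2 bandits → the warehouse floor.  (the loading dock: 5M 1B; the warehouse floor: 0M 3B)
4. 1 bandit ← the loading dock.  (the loading dock: 5M 2B; the warehouse floor: 0M 2B)
5. 2 merchants → the warehouse floor.  (the loading dock: 3M 2B; the warehouse floor: 2M 2B)
6. 1 bandit ← the loading dock.  (the loading dock: 3M 3B; the warehouse floor: 2M 1B)
7. 1 merchant and 1 bandit → the warehouse floor.  (the loading dock: 2M 2B; the warehouse floor: 3M 2B)
8. 1 merchant ← the loading dock.  (the loading dock: 3M 2B; the warehouse floor: 2M 2B)
9. 1 merchant and 1 bandit → the warehouse floor.  (the loading dock: 2M 1B; the warehouse floor: 3M 3B)
10. 1 bandit ← the loading dock.  (the loading dock: 2M 2B; the warehouse floor: 3M 2B)
11. 1 merchant and 1 bandit → the warehouse floor.  (the loading dock: 1M 1B; the warehouse floor: 4M 3B)
12. 1 merchant ← the loading dock.  (the loading dock: 2M 1B; the warehouse floor: 3M 3B)
13. 1 merchant and 1 bandit → the warehouse floor.  (the loading dock: 1M 0B; the warehouse floor: 4M 4B)
14. 1 bandit ← the loading dock.  (the loading dock: 1M 1B; the warehouse floor: 4M 3B)
15. 1 merchant and 1 bandit → the warehouse floor.  (the loading dock: 0M 0B; the warehouse floor: 5M 4B)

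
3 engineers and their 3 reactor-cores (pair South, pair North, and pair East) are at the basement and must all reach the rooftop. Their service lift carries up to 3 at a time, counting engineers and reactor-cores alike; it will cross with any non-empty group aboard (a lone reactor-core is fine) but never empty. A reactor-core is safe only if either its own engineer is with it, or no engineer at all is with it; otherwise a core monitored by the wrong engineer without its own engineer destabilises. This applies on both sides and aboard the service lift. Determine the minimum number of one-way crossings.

5

Counting alone: each trip to the rooftop takes at most 3 across and each return brings at least 1 back, so after t trips out (and t−1 returns) at most 3t − (t−1) of the 6 are across; that first reaches 6 at t = 3, so at least 5 crossings are needed.
The plan below uses exactly 5 crossings, so it is optimal:
1. engineer South and reactor-core South cross → the rooftop.
2. engineer South crosses ← the basement.
3. engineer East, engineer North, and engineer South cross → the rooftop.
4. reactor-core South crosses ← the basement.
5. reactor-core East, reactor-core North, and reactor-core South cross → the rooftop.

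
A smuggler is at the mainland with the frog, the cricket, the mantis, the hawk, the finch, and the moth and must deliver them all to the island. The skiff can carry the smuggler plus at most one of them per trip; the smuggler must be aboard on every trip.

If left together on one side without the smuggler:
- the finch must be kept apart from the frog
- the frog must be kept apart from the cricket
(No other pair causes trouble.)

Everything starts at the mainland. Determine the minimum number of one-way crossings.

Counting alone: the smuggler can take at most 1 across per trip to the island, so moving all 6 needs at least 6 loaded trips out, with a return between consecutive ones — at least 11 crossings.
The safety rule pushes this higher. Following every safe sequence of crossings, the most of the 6 that can be at the island as the skiff arrives there on crossing 11 is 5 — never all 6.
So no plan with fewer than 13 crossings exists, and this one achieves 13:
1. Smuggler goes to the island with the frog.
2. Smuggler goes back to the mainland alone.
3. Smuggler goes to the island with the cricket.
4. Smuggler goes back to the mainland with the frog.
5. Smuggler goes to the island with the finch.
6. Smuggler goes back to the mainland alone.
7. Smuggler goes to the island with the mantis.
8. Smuggler goes back to the mainland alone.
9. Smuggler goes to the island with the hawk.
10. Smuggler goes back to the mainland alone.
11. Smuggler goes to the island with the moth.
12. Smuggler goes back to the mainland alone.
13. Smuggler goes to the island with the frog.

13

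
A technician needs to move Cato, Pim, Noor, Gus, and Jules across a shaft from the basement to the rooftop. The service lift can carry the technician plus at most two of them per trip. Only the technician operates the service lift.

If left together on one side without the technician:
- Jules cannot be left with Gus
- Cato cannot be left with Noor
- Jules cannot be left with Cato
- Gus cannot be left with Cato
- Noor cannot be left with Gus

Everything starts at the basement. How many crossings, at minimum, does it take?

Counting alone: the technician can take at most 2 across per trip to the rooftop, so moving all 5 needs at least 3 loaded trips out, with a return between consecutive ones — at least 5 crossings.
The safety rule pushes this higher. Following every safe sequence of crossings, the most of the 5 that can be at the rooftop as the service lift arrives there on crossing 5 is 4 — never all 5.
So no plan with fewer than 7 crossings exists, and this one achieves 7:
1. Technician goes to the rooftop with Cato and Gus.  [the basement: Jules, Noor, Pim | the rooftop: Cato, Gus]
2. Technician goes back to the basement with Cato.  [the basement: Cato, Jules, Noor, Pim | the rooftop: Gus]
3. Technician goes to the rooftop with Cato and Pim.  [the basement: Jules, Noor | the rooftop: Cato, Gus, Pim]
4. Technician goes back to the basement with Cato.  [the basement: Cato, Jules, Noor | the rooftop: Gus, Pim]
5. Technician goes to the rooftop with Jules and Noor.  [the basement: Cato | the rooftop: Gus, Jules, Noor, Pim]
6. Technician goes back to the basement with Gus.  [the basement: Cato, Gus | the rooftop: Jules, Noor, Pim]
7. Technician goes to the rooftop with Cato and Gus.  [the basement: — | the rooftop: Cato, Gus, Jules, Noor, Pim]

7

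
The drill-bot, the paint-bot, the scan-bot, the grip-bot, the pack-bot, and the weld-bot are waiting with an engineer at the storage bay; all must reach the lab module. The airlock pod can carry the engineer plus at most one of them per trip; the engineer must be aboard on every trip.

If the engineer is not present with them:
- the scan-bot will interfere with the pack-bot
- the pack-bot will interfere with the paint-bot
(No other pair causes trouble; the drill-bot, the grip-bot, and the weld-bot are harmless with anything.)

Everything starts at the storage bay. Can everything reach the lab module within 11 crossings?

Counting alone: the engineer can take at most 1 across per trip to the lab module, so moving all 6 needs at least 6 loaded trips out, with a return between consecutive ones — at least 11 crossings.
The safety rule pushes this higher. Following every safe sequence of crossings, the most of the 6 that can be at the lab module as the airlock pod arrives there on crossing 11 is 5 — never all 6.
So the move cannot be finished within 11 crossings. (The shortest complete plan takes 13:)
1. Engineer goes to the lab module with the pack-bot.  [the storage bay: the drill-bot, the grip-bot, the paint-bot, the scan-bot, the weld-bot | the lab module: the pack-bot]
2. Engineer goes back to the storage bay alone.  [the storage bay: the drill-bot, the grip-bot, the paint-bot, the scan-bot, the weld-bot | the lab module: the pack-bot]
3. Engineer goes to the lab module with the drill-bot.  [the storage bay: the grip-bot, the paint-bot, the scan-bot, the weld-bot | the lab module: the drill-bot, the pack-bot]
4. Engineer goes back to the storage bay alone.  [the storage bay: the grip-bot, the paint-bot, the scan-bot, the weld-bot | the lab module: the drill-bot, the pack-bot]
5. Engineer goes to the lab module with the paint-bot.  [the storage bay: the grip-bot, the scan-bot, the weld-bot | the lab module: the drill-bot, the pack-bot, the paint-bot]
6. Engineer goes back to the storage bay with the pack-bot.  [the storage bay: the grip-bot, the pack-bot, the scan-bot, the weld-bot | the lab module: the drill-bot, the paint-bot]
7. Engineer goes to the lab module with the scan-bot.  [the storage bay: the grip-bot, the pack-bot, the weld-bot | the lab module: the drill-bot, the paint-bot, the scan-bot]
8. Engineer goes back to the storage bay alone.  [the storage bay: the grip-bot, the pack-bot, the weld-bot | the lab module: the drill-bot, the paint-bot, the scan-bot]
9. Engineer goes to the lab module with the grip-bot.  [the storage bay: the pack-bot, the weld-bot | the lab module: the drill-bot, the grip-bot, the paint-bot, the scan-bot]
10. Engineer goes back to the storage bay alone.  [the storage bay: the pack-bot, the weld-bot | the lab module: the drill-bot, the grip-bot, the paint-bot, the scan-bot]
11. Engineer goes to the lab module with the weld-bot.  [the storage bay: the pack-bot | the lab module: the drill-bot, the grip-bot, the paint-bot, the scan-bot, the weld-bot]
12. Engineer goes back to the storage bay alone.  [the storage bay: the pack-bot | the lab module: the drill-bot, the grip-bot, the paint-bot, the scan-bot, the weld-bot]
13. Engineer goes to the lab module with the pack-bot.  [the storage bay: — | the lab module: the drill-bot, the grip-bot, the pack-bot, the paint-bot, the scan-bot, the weld-bot]

No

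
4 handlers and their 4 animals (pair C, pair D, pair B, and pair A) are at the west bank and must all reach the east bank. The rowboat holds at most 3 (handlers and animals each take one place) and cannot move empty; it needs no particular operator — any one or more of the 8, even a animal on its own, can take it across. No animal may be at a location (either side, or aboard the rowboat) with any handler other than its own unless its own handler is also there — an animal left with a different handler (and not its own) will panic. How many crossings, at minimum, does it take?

Counting alone: each trip to the east bank takes at most 3 across and each return brings at least 1 back, so after t trips out (and t−1 returns) at most 3t − (t−1) of the 8 are across; that first reaches 8 at t = 4, so at least 7 crossings are needed.
The safety rule pushes this higher. Following every safe sequence of crossings, the most of the 8 that can be at the east bank as the rowboat arrives there on crossing 7 is 7 — never all 8.
So no plan with fewer than 9 crossings exists, and this one achieves 9:
1. animal C and handler C cross → the east bank.
2. handler C crosses ← the west bank.
3. animal D, handler C, and handler D cross → the east bank.
4. animal C and handler C cross ← the west bank.
5. handler A, handler B, and handler C cross → the east bank.
6. animal D crosses ← the west bank.
7. animal C and animal D cross → the east bank.
8. animal C crosses ← the west bank.
9. animal A, animal B, and animal C cross → the east bank.

9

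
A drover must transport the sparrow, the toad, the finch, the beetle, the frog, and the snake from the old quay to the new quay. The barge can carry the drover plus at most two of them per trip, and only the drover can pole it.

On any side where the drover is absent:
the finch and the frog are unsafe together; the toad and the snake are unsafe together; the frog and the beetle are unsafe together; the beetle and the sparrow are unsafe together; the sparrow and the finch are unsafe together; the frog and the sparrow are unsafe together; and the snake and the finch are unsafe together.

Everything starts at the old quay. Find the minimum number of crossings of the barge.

Whatever the first load, the items left behind include a forbidden pair without the drover. No opening move is safe, so no plan exists.

impossible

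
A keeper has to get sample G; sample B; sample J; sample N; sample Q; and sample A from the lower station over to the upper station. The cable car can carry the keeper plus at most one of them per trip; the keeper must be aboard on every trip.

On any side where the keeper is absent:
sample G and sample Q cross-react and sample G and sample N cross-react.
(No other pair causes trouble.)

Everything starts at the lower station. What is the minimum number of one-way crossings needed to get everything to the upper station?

13

Counting alone: the keeper can take at most 1 across per trip to the upper station, so moving all 6 needs at least 6 loaded trips out, with a return between consecutive ones — at least 11 crossings.
The safety rule pushes this higher. Following every safe sequence of crossings, the most of the 6 that can be at the upper station as the cable car arrives there on crossing 11 is 5 — never all 6.
So no plan with fewer than 13 crossings exists, and this one achieves 13:
1. Keeper goes to the upper station with sample G.  [the lower station: sample A, sample B, sample J, sample N, sample Q | the upper station: sample G]
2. Keeper goes back to the lower station alone.  [the lower station: sample A, sample B, sample J, sample N, sample Q | the upper station: sample G]
3. Keeper goes to the upper station with sample B.  [the lower station: sample A, sample J, sample N, sample Q | the upper station: sample B, sample G]
4. Keeper goes back to the lower station alone.  [the lower station: sample A, sample J, sample N, sample Q | the upper station: sample B, sample G]
5. Keeper goes to the upper station with sample J.  [the lower station: sample A, sample N, sample Q | the upper station: sample B, sample G, sample J]
6. Keeper goes back to the lower station alone.  [the lower station: sample A, sample N, sample Q | the upper station: sample B, sample G, sample J]
7. Keeper goes to the upper station with sample N.  [the lower station: sample A, sample Q | the upper station: sample B, sample G, sample J, sample N]
8. Keeper goes back to the lower station with sample G.  [the lower station: sample A, sample G, sample Q | the upper station: sample B, sample J, sample N]
9. Keeper goes to the upper station with sample Q.  [the lower station: sample A, sample G | the upper station: sample B, sample J, sample N, sample Q]
10. Keeper goes back to the lower station alone.  [the lower station: sample A, sample G | the upper station: sample B, sample J, sample N, sample Q]
11. Keeper goes to the upper station with sample A.  [the lower station: sample G | the upper station: sample A, sample B, sample J, sample N, sample Q]
12. Keeper goes back to the lower station alone.  [the lower station: sample G | the upper station: sample A, sample B, sample J, sample N, sample Q]
13. Keeper goes to the upper station with sample G.  [the lower station: — | the upper station: sample A, sample B, sample G, sample J, sample N, sample Q]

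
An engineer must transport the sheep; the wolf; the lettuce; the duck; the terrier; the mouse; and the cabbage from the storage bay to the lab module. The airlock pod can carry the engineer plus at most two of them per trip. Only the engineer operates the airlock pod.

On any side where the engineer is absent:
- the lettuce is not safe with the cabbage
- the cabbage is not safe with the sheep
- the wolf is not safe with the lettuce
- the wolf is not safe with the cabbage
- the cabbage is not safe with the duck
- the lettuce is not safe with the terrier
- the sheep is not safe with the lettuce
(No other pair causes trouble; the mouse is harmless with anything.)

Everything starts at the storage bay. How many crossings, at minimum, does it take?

Counting alone: the engineer can take at most 2 across per trip to the lab module, so moving all 7 needs at least 4 loaded trips out, with a return between consecutive ones — at least 7 crossings.
The safety rule pushes this higher. Following every safe sequence of crossings, the most of the 7 that can be at the lab module as the airlock pod arrives there on crossings 7, 9 is 5, 6 respectively — never all 7.
So no plan with fewer than 11 crossings exists, and this one achieves 11:
1. Engineer goes to the lab module with the cabbage and the lettuce.  [the storage bay: the duck, the mouse, the sheep, the terrier, the wolf | the lab module: the cabbage, the lettuce]
2. Engineer goes back to the storage bay with the lettuce.  [the storage bay: the duck, the lettuce, the mouse, the sheep, the terrier, the wolf | the lab module: the cabbage]
3. Engineer goes to the lab module with the duck and the lettuce.  [the storage bay: the mouse, the sheep, the terrier, the wolf | the lab module: the cabbage, the duck, the lettuce]
4. Engineer goes back to the storage bay with the cabbage.  [the storage bay: the cabbage, the mouse, the sheep, the terrier, the wolf | the lab module: the duck, the lettuce]
5. Engineer goes to the lab module with the sheep and the wolf.  [the storage bay: the cabbage, the mouse, the terrier | the lab module: the duck, the lettuce, the sheep, the wolf]
6. Engineer goes back to the storage bay with the lettuce.  [the storage bay: the cabbage, the lettuce, the mouse, the terrier | the lab module: the duck, the sheep, the wolf]
7. Engineer goes to the lab module with the lettuce and the terrier.  [the storage bay: the cabbage, the mouse | the lab module: the duck, the lettuce, the sheep, the terrier, the wolf]
8. Engineer goes back to the storage bay with the lettuce.  [the storage bay: the cabbage, the lettuce, the mouse | the lab module: the duck, the sheep, the terrier, the wolf]
9. Engineer goes to the lab module with the lettuce and the mouse.  [the storage bay: the cabbage | the lab module: the duck, the lettuce, the mouse, the sheep, the terrier, the wolf]
10. Engineer goes back to the storage bay with the lettuce.  [the storage bay: the cabbage, the lettuce | the lab module: the duck, the mouse, the sheep, the terrier, the wolf]
11. Engineer goes to the lab module with the cabbage and the lettuce.  [the storage bay: — | the lab module: the cabbage, the duck, the lettuce, the mouse, the sheep, the terrier, the wolf]

11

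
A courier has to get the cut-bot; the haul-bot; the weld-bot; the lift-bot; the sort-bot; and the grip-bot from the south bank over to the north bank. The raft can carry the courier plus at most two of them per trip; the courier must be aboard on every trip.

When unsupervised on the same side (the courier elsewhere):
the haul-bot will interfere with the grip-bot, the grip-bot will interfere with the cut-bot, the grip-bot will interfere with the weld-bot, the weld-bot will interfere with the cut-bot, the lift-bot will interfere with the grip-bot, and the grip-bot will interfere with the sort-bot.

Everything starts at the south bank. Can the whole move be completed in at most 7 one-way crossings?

Counting alone: the courier can take at most 2 across per trip to the north bank, so moving all 6 needs at least 3 loaded trips out, with a return between consecutive ones — at least 5 crossings.
The safety rule pushes this higher. Following every safe sequence of crossings, the most of the 6 that can be at the north bank as the raft arrives there on crossings 5, 7 is 4, 5 respectively — never all 6.
So the move cannot be finished within 7 crossings. (The shortest complete plan takes 9:)
1. Courier goes to the north bank with the cut-bot and the grip-bot.  [the south bank: the haul-bot, the lift-bot, the sort-bot, the weld-bot | the north bank: the cut-bot, the grip-bot]
2. Courier goes back to the south bank with the cut-bot.  [the south bank: the cut-bot, the haul-bot, the lift-bot, the sort-bot, the weld-bot | the north bank: the grip-bot]
3. Courier goes to the north bank with the cut-bot and the haul-bot.  [the south bank: the lift-bot, the sort-bot, the weld-bot | the north bank: the cut-bot, the grip-bot, the haul-bot]
4. Courier goes back to the south bank with the grip-bot.  [the south bank: the grip-bot, the lift-bot, the sort-bot, the weld-bot | the north bank: the cut-bot, the haul-bot]
5. Courier goes to the north bank with the grip-bot and the lift-bot.  [the south bank: the sort-bot, the weld-bot | the north bank: the cut-bot, the grip-bot, the haul-bot, the lift-bot]
6. Courier goes back to the south bank with the grip-bot.  [the south bank: the grip-bot, the sort-bot, the weld-bot | the north bank: the cut-bot, the haul-bot, the lift-bot]
7. Courier goes to the north bank with the sort-bot and the weld-bot.  [the south bank: the grip-bot | the north bank: the cut-bot, the haul-bot, the lift-bot, the sort-bot, the weld-bot]
8. Courier goes back to the south bank with the cut-bot.  [the south bank: the cut-bot, the grip-bot | the north bank: the haul-bot, the lift-bot, the sort-bot, the weld-bot]
9. Courier goes to the north bank with the cut-bot and the grip-bot.  [the south bank: — | the north bank: the cut-bot, the grip-bot, the haul-bot, the lift-bot, the sort-bot, the weld-bot]

No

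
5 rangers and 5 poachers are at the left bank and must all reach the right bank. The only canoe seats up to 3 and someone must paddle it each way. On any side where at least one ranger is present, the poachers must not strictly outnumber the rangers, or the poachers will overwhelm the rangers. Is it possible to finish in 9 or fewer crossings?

No

Counting alone: each trip to the right bank takes at most 3 across and each return brings at least 1 back, so after t trips out (and t−1 returns) at most 3t − (t−1) of the 10 are across; that first reaches 10 at t = 5, so at least 9 crossings are needed.
The safety rule pushes this higher. Following every safe sequence of crossings, the most of the 10 that can be at the right bank as the canoe arrives there on crossing 9 is 9 — never all 10.
So the move cannot be finished within 9 crossings. (The shortest complete plan takes 11:)
1. 2 poachers → the right bank.  (the left bank: 5R 3P; the right bank: 0R 2P)
2. 1 poacher ← the left bank.  (the left bank: 5R 4P; the right bank: 0R 1P)
3. 3 poachers → the right bank.  (the left bank: 5R 1P; the right bank: 0R 4P)
4. 1 poacher ← the left bank.  (the left bank: 5R 2P; the right bank: 0R 3P)
5. 3 rangers → the right bank.  (the left bank: 2R 2P; the right bank: 3R 3P)
6. 1 ranger and 1 poacher ← the left bank.  (the left bank: 3R 3P; the right bank: 2R 2P)
7. 3 rangers → the right bank.  (the left bank: 0R 3P; the right bank: 5R 2P)
8. 1 poacher ← the left bank.  (the left bank: 0R 4P; the right bank: 5R 1P)
9. 2 poachers → the right bank.  (the left bank: 0R 2P; the right bank: 5R 3P)
10. 1 poacher ← the left bank.  (the left bank: 0R 3P; the right bank: 5R 2P)
11. 3 poachers → the right bank.  (the left bank: 0R 0P; the right bank: 5R 5P)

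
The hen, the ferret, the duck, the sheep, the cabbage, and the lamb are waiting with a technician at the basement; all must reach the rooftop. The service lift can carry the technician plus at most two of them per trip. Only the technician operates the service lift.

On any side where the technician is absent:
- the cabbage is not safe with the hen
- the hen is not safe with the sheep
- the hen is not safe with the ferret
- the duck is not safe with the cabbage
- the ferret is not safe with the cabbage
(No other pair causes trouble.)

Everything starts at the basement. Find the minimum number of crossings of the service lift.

9

Counting alone: the technician can take at most 2 across per trip to the rooftop, so moving all 6 needs at least 3 loaded trips out, with a return between consecutive ones — at least 5 crossings.
The safety rule pushes this higher. Following every safe sequence of crossings, the most of the 6 that can be at the rooftop as the service lift arrives there on crossings 5, 7 is 4, 5 respectively — never all 6.
So no plan with fewer than 9 crossings exists, and this one achieves 9:
1. Technician goes to the rooftop with the cabbage and the hen.  [the basement: the duck, the ferret, the lamb, the sheep | the rooftop: the cabbage, the hen]
2. Technician goes back to the basement with the hen.  [the basement: the duck, the ferret, the hen, the lamb, the sheep | the rooftop: the cabbage]
3. Technician goes to the rooftop with the duck and the hen.  [the basement: the ferret, the lamb, the sheep | the rooftop: the cabbage, the duck, the hen]
4. Technician goes back to the basement with the cabbage.  [the basement: the cabbage, the ferret, the lamb, the sheep | the rooftop: the duck, the hen]
5. Technician goes to the rooftop with the ferret and the sheep.  [the basement: the cabbage, the lamb | the rooftop: the duck, the ferret, the hen, the sheep]
6. Technician goes back to the basement with the hen.  [the basement: the cabbage, the hen, the lamb | the rooftop: the duck, the ferret, the sheep]
7. Technician goes to the rooftop with the hen and the lamb.  [the basement: the cabbage | the rooftop: the duck, the ferret, the hen, the lamb, the sheep]
8. Technician goes back to the basement with the hen.  [the basement: the cabbage, the hen | the rooftop: the duck, the ferret, the lamb, the sheep]
9. Technician goes to the rooftop with the cabbage and the hen.  [the basement: — | the rooftop: the cabbage, the duck, the ferret, the hen, the lamb, the sheep]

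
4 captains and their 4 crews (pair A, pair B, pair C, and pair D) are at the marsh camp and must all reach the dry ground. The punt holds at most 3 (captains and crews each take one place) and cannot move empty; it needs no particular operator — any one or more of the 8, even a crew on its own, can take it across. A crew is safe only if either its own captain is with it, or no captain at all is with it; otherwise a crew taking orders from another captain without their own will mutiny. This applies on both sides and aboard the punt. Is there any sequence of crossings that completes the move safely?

Yes

1. captain A and crew A cross → the dry ground.
2. captain A crosses ← the marsh camp.
3. captain A, captain B, and crew B cross → the dry ground.
4. captain A and crew A cross ← the marsh camp.
5. captain A, captain C, and captain D cross → the dry ground.
6. crew B crosses ← the marsh camp.
7. crew A and crew B cross → the dry ground.
8. crew A crosses ← the marsh camp.
9. crew A, crew C, and crew D cross → the dry ground.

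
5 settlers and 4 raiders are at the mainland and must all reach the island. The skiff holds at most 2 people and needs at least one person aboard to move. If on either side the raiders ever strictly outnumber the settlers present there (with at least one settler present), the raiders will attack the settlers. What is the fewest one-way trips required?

Counting alone: each trip to the island takes at most 2 across and each return brings at least 1 back, so after t trips out (and t−1 returns) at most 2t − (t−1) of the 9 are across; that first reaches 9 at t = 8, so at least 15 crossings are needed.
The plan below uses exactly 15 crossings, so it is optimal:
1. 2 raiders → the island.  (the mainland: 5S 2R; the island: 0S 2R)
2. 1 raider ← the mainland.  (the mainland: 5S 3R; the island: 0S 1R)
3. 2 raiders → the island.  (the mainland: 5S 1R; the island: 0S 3R)
4. 1 raider ← the mainland.  (the mainland: 5S 2R; the island: 0S 2R)
5. 2 settlers → the island.  (the mainland: 3S 2R; the island: 2S 2R)
6. 1 raider ← the mainland.  (the mainland: 3S 3R; the island: 2S 1R)
7. 1 settler and 1 raider → the island.  (the mainland: 2S 2R; the island: 3S 2R)
8. 1 settler ← the mainland.  (the mainland: 3S 2R; the island: 2S 2R)
9. 1 settler and 1 raider → the island.  (the mainland: 2S 1R; the island: 3S 3R)
10. 1 raider ← the mainland.  (the mainland: 2S 2R; the island: 3S 2R)
11. 1 settler and 1 raider → the island.  (the mainland: 1S 1R; the island: 4S 3R)
12. 1 settler ← the mainland.  (the mainland: 2S 1R; the island: 3S 3R)
13. 1 settler and 1 raider → the island.  (the mainland: 1S 0R; the island: 4S 4R)
14. 1 raider ← the mainland.  (the mainland: 1S 1R; the island: 4S 3R)
15. 1 settler and 1 raider → the island.  (the mainland: 0S 0R; the island: 5S 4R)

15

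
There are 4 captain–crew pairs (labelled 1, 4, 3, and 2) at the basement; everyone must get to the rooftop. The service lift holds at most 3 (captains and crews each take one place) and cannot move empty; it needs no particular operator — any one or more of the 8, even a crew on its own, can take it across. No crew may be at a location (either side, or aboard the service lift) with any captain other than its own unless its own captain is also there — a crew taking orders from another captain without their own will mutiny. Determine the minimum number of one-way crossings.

9

Counting alone: each trip to the rooftop takes at most 3 across and each return brings at least 1 back, so after t trips out (and t−1 returns) at most 3t − (t−1) of the 8 are across; that first reaches 8 at t = 4, so at least 7 crossings are needed.
The safety rule pushes this higher. Following every safe sequence of crossings, the most of the 8 that can be at the rooftop as the service lift arrives there on crossing 7 is 7 — never all 8.
So no plan with fewer than 9 crossings exists, and this one achieves 9:
1. captain 1 and crew 1 cross → the rooftop.
2. captain 1 crosses ← the basement.
3. captain 1, captain 4, and crew 4 cross → the rooftop.
4. captain 1 and crew 1 cross ← the basement.
5. captain 1, captain 2, and captain 3 cross → the rooftop.
6. crew 4 crosses ← the basement.
7. crew 1 and crew 4 cross → the rooftop.
8. crew 1 crosses ← the basement.
9. crew 1, crew 2, and crew 3 cross → the rooftop.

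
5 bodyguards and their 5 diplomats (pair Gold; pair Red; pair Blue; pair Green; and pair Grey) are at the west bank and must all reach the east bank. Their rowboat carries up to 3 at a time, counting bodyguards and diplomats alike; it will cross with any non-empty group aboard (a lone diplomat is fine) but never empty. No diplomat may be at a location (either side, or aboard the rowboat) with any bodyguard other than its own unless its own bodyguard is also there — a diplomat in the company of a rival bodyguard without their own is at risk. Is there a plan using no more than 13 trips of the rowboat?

Yes

Yes — this plan uses 11 crossings (≤ 13):
1. bodyguard Gold and diplomat Gold cross → the east bank.
2. bodyguard Gold crosses ← the west bank.
3. diplomat Blue, diplomat Green, and diplomat Red cross → the east bank.
4. diplomat Gold crosses ← the west bank.
5. bodyguard Blue, bodyguard Green, and bodyguard Red cross → the east bank.
6. bodyguard Red and diplomat Red cross ← the west bank.
7. bodyguard Gold, bodyguard Grey, and bodyguard Red cross → the east bank.
8. diplomat Blue crosses ← the west bank.
9. diplomat Gold and diplomat Red cross → the east bank.
10. diplomat Gold crosses ← the west bank.
11. diplomat Blue, diplomat Gold, and diplomat Grey cross → the east bank.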